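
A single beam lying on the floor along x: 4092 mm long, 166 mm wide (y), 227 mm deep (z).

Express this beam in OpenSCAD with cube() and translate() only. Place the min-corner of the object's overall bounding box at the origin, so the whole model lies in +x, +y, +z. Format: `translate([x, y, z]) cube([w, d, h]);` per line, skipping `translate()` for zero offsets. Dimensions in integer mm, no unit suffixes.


cube([4092, 166, 227]);


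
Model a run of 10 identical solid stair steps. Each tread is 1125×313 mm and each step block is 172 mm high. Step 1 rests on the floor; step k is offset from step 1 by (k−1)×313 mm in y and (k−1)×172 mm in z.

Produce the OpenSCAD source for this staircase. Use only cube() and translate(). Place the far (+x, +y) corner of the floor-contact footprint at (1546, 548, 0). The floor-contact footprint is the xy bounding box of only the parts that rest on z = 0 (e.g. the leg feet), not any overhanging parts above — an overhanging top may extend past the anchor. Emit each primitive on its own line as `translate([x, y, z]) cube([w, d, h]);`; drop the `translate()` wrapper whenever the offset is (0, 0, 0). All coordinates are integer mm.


translate([421, 235, 0]) cube([1125, 313, 172]);
translate([421, 548, 172]) cube([1125, 313, 172]);
translate([421, 861, 344]) cube([1125, 313, 172]);
translate([421, 1174, 516]) cube([1125, 313, 172]);
translate([421, 1487, 688]) cube([1125, 313, 172]);
translate([421, 1800, 860]) cube([1125, 313, 172]);
translate([421, 2113, 1032]) cube([1125, 313, 172]);
translate([421, 2426, 1204]) cube([1125, 313, 172]);
translate([421, 2739, 1376]) cube([1125, 313, 172]);
translate([421, 3052, 1548]) cube([1125, 313, 172]);


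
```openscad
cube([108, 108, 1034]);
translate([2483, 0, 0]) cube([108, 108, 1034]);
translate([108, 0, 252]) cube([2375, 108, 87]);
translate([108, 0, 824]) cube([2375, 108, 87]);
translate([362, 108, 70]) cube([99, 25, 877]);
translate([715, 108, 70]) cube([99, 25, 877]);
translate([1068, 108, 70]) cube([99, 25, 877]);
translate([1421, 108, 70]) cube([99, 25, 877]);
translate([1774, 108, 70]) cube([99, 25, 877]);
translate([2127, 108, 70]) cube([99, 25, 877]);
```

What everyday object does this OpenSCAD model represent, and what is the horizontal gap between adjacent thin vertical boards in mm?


A fence section. The picket gap is 254 mm.

Two posts, two rails, 6 pickets — a fence section. Span 2375 mm holds 6 pickets of 99 mm with 7 equal gaps: ⌊(2375 − 6·99) / 7⌋ = 254 mm.


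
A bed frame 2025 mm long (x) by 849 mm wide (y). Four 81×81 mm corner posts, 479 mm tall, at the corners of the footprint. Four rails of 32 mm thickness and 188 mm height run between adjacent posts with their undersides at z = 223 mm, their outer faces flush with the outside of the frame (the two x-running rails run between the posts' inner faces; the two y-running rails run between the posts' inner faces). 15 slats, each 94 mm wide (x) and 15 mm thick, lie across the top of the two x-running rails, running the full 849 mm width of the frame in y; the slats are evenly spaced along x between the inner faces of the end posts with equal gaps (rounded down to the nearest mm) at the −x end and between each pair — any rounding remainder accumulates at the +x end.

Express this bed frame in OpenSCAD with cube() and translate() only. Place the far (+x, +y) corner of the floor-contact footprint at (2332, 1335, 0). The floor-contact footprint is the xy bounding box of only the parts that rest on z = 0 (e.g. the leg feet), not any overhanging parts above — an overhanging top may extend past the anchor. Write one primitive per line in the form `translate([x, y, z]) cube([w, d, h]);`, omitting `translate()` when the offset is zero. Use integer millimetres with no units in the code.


translate([307, 486, 0]) cube([81, 81, 479]);
translate([307, 1254, 0]) cube([81, 81, 479]);
translate([2251, 486, 0]) cube([81, 81, 479]);
translate([2251, 1254, 0]) cube([81, 81, 479]);
translate([388, 486, 223]) cube([1863, 32, 188]);
translate([388, 1303, 223]) cube([1863, 32, 188]);
translate([307, 567, 223]) cube([32, 687, 188]);
translate([2300, 567, 223]) cube([32, 687, 188]);
translate([416, 486, 411]) cube([94, 849, 15]);
translate([538, 486, 411]) cube([94, 849, 15]);
translate([660, 486, 411]) cube([94, 849, 15]);
translate([782, 486, 411]) cube([94, 849, 15]);
translate([904, 486, 411]) cube([94, 849, 15]);
translate([1026, 486, 411]) cube([94, 849, 15]);
translate([1148, 486, 411]) cube([94, 849, 15]);
translate([1270, 486, 411]) cube([94, 849, 15]);
translate([1392, 486, 411]) cube([94, 849, 15]);
translate([1514, 486, 411]) cube([94, 849, 15]);
translate([1636, 486, 411]) cube([94, 849, 15]);
translate([1758, 486, 411]) cube([94, 849, 15]);
translate([1880, 486, 411]) cube([94, 849, 15]);
translate([2002, 486, 411]) cube([94, 849, 15]);
translate([2124, 486, 411]) cube([94, 849, 15]);


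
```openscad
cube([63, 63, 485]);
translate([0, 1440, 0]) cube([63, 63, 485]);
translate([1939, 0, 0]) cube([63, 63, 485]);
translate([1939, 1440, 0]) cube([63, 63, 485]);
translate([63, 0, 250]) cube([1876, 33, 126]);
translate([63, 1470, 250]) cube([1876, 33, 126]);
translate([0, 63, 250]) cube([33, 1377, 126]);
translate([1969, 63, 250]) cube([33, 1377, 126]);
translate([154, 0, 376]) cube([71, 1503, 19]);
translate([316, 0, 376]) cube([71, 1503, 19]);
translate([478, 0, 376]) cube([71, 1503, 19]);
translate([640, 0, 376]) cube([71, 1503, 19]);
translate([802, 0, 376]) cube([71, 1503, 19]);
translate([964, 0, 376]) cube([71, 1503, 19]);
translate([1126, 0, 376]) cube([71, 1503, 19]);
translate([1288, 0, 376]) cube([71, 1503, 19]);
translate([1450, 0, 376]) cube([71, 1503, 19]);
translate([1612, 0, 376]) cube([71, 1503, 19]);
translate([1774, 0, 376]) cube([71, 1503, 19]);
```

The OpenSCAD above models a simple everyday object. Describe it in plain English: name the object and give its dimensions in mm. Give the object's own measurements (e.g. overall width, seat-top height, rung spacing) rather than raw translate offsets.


A bed frame 2002 mm long (x) by 1503 mm wide (y). Four 63×63 mm corner posts, 485 mm tall, at the corners of the footprint. Four rails of 33 mm thickness and 126 mm height run between adjacent posts with their undersides at z = 250 mm, their outer faces flush with the outside of the frame (the two x-running rails run between the posts' inner faces; the two y-running rails run between the posts' inner faces). 11 slats, each 71 mm wide (x) and 19 mm thick, lie across the top of the two x-running rails, running the full 1503 mm width of the frame in y; along x they sit between the end posts with a 91 mm gap after the −x posts and between neighbouring slats, leaving 94 mm before the +x posts.


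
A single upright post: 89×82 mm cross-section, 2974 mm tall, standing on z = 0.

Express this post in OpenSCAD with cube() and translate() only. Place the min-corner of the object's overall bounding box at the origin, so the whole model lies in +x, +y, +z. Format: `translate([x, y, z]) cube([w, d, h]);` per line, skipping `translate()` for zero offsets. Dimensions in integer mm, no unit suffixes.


cube([89, 82, 2974]);


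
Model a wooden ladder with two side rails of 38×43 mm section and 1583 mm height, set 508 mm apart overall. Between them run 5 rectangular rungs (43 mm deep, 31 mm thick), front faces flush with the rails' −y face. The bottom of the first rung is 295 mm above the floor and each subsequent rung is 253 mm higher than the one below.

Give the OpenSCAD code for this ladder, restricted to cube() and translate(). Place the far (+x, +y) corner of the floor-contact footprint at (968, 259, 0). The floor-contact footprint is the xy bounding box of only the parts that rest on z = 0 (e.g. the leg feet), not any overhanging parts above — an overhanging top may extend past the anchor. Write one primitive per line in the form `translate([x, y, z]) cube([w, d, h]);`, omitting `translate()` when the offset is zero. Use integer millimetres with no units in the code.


translate([460, 216, 0]) cube([38, 43, 1583]);
translate([930, 216, 0]) cube([38, 43, 1583]);
translate([498, 216, 295]) cube([432, 43, 31]);
translate([498, 216, 548]) cube([432, 43, 31]);
translate([498, 216, 801]) cube([432, 43, 31]);
translate([498, 216, 1054]) cube([432, 43, 31]);
translate([498, 216, 1307]) cube([432, 43, 31]);


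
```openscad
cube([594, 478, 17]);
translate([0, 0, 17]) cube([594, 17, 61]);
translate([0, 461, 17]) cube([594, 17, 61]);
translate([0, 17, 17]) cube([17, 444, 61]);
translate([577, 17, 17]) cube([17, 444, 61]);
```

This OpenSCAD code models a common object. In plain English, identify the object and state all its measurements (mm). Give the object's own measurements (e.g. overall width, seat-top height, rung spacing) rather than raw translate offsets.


An open-topped rectangular box: outside dimensions 594×478×78 mm, with a uniform wall and base thickness of 17 mm. The base is a full 594×478 slab on the floor; four walls sit on top of the base. The front and back walls (the −y and +y sides) span the full width; the two side walls fit between them.


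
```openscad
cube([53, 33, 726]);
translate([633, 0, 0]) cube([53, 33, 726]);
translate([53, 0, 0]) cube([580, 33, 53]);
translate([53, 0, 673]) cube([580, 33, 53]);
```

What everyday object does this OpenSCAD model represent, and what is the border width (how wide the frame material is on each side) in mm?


A picture frame. The border width is 53 mm.

Four thin pieces enclosing a rectangular opening — a picture frame. The two full-height stiles are 726 mm tall; the top rail sits at z = 673 and is 53 mm tall, so the border above the opening is 726 − 673 = 53 mm, matching the stile x-width.


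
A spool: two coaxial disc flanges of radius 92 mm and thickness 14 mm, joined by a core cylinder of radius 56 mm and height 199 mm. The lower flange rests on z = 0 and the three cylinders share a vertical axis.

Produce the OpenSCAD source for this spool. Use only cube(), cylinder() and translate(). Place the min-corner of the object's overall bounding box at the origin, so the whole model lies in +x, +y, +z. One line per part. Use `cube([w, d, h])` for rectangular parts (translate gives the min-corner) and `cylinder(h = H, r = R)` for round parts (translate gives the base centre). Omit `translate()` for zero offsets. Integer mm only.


translate([92, 92, 0]) cylinder(h = 14, r = 92);
translate([92, 92, 14]) cylinder(h = 199, r = 56);
translate([92, 92, 213]) cylinder(h = 14, r = 92);


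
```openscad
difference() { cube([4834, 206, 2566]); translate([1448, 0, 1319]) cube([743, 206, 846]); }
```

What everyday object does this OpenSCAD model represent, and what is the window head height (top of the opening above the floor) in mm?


A wall with a window opening. The window head height is 2165 mm.

A wall with a rectangular opening subtracted — a window. Sill at z = 1319, opening 846 mm tall, so the head is at 1319 + 846 = 2165 mm.


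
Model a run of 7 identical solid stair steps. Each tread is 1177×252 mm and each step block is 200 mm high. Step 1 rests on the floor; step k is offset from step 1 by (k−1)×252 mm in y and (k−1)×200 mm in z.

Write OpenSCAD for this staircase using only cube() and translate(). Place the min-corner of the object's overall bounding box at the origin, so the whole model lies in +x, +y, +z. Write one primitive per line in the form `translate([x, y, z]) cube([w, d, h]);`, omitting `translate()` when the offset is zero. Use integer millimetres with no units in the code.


cube([1177, 252, 200]);
translate([0, 252, 200]) cube([1177, 252, 200]);
translate([0, 504, 400]) cube([1177, 252, 200]);
translate([0, 756, 600]) cube([1177, 252, 200]);
translate([0, 1008, 800]) cube([1177, 252, 200]);
translate([0, 1260, 1000]) cube([1177, 252, 200]);
translate([0, 1512, 1200]) cube([1177, 252, 200]);


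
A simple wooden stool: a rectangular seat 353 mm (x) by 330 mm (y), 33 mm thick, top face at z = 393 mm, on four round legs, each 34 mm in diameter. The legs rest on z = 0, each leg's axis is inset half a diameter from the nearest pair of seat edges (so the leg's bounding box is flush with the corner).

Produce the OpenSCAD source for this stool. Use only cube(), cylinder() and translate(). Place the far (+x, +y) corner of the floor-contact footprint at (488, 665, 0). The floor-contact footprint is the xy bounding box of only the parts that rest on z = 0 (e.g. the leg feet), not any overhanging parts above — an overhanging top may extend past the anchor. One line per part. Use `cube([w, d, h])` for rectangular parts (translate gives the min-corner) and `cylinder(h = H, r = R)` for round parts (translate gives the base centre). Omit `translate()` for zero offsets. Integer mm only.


translate([135, 335, 360]) cube([353, 330, 33]);
translate([152, 352, 0]) cylinder(h = 360, r = 17);
translate([471, 352, 0]) cylinder(h = 360, r = 17);
translate([152, 648, 0]) cylinder(h = 360, r = 17);
translate([471, 648, 0]) cylinder(h = 360, r = 17);


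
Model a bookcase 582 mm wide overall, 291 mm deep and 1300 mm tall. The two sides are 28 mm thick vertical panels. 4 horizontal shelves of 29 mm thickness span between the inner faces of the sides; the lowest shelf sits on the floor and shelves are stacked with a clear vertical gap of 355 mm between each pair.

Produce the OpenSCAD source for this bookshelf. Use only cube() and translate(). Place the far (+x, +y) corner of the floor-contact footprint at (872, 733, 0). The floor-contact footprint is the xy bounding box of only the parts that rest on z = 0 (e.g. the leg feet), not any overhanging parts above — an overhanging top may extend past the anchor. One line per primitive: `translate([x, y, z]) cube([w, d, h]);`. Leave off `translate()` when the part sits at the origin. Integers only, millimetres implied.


translate([290, 442, 0]) cube([28, 291, 1300]);
translate([844, 442, 0]) cube([28, 291, 1300]);
translate([318, 442, 0]) cube([526, 291, 29]);
translate([318, 442, 384]) cube([526, 291, 29]);
translate([318, 442, 768]) cube([526, 291, 29]);
translate([318, 442, 1152]) cube([526, 291, 29]);


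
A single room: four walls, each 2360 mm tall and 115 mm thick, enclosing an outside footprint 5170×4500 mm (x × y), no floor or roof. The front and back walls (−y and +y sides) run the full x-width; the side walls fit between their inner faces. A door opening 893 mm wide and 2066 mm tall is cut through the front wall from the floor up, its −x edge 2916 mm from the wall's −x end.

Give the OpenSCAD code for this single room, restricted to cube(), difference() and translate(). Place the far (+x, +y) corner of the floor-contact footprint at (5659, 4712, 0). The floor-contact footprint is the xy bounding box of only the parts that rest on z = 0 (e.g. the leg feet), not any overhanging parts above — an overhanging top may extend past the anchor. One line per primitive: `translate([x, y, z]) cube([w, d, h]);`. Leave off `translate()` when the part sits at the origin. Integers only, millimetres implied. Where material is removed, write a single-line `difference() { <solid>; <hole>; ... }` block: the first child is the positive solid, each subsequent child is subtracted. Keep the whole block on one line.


difference() { translate([489, 212, 0]) cube([5170, 115, 2360]); translate([3405, 212, 0]) cube([893, 115, 2066]); }
translate([489, 4597, 0]) cube([5170, 115, 2360]);
translate([489, 327, 0]) cube([115, 4270, 2360]);
translate([5544, 327, 0]) cube([115, 4270, 2360]);


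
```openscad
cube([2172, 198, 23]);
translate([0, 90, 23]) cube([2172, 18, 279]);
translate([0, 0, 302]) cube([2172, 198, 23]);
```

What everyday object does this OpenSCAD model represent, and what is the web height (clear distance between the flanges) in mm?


An I-beam. The web height is 279 mm.

Two wide flanges with a thin centred web — an I-beam. Overall 325 mm minus two 23 mm flanges gives a web of 325 − 2·23 = 279 mm.


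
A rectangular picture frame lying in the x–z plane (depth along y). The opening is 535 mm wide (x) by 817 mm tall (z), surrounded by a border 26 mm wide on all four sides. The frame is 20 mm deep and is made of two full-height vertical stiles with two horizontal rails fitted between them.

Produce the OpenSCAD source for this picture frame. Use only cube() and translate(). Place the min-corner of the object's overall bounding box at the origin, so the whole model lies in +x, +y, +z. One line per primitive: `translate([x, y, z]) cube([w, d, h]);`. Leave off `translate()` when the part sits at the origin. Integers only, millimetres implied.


cube([26, 20, 869]);
translate([561, 0, 0]) cube([26, 20, 869]);
translate([26, 0, 0]) cube([535, 20, 26]);
translate([26, 0, 843]) cube([535, 20, 26]);


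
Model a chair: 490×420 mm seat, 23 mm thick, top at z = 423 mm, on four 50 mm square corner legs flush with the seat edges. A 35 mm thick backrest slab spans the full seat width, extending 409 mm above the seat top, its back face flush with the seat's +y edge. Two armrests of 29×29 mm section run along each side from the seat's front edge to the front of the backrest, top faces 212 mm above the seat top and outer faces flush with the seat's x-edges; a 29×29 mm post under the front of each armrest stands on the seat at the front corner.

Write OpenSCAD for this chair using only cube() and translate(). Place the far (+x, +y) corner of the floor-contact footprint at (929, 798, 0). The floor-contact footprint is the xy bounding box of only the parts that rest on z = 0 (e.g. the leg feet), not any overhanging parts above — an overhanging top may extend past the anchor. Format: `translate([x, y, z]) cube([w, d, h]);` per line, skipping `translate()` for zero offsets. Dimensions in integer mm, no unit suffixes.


translate([439, 378, 400]) cube([490, 420, 23]);
translate([439, 378, 0]) cube([50, 50, 400]);
translate([879, 378, 0]) cube([50, 50, 400]);
translate([439, 748, 0]) cube([50, 50, 400]);
translate([879, 748, 0]) cube([50, 50, 400]);
translate([439, 763, 423]) cube([490, 35, 409]);
translate([439, 378, 606]) cube([29, 385, 29]);
translate([900, 378, 606]) cube([29, 385, 29]);
translate([439, 378, 423]) cube([29, 29, 183]);
translate([900, 378, 423]) cube([29, 29, 183]);


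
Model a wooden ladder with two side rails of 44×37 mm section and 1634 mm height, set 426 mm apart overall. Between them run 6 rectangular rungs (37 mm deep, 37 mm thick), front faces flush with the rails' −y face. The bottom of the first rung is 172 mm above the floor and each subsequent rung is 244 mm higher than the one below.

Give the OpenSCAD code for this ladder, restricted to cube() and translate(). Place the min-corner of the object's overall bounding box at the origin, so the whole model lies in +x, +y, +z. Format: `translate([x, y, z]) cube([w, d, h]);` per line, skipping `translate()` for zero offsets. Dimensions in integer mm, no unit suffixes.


cube([44, 37, 1634]);
translate([382, 0, 0]) cube([44, 37, 1634]);
translate([44, 0, 172]) cube([338, 37, 37]);
translate([44, 0, 416]) cube([338, 37, 37]);
translate([44, 0, 660]) cube([338, 37, 37]);
translate([44, 0, 904]) cube([338, 37, 37]);
translate([44, 0, 1148]) cube([338, 37, 37]);
translate([44, 0, 1392]) cube([338, 37, 37]);


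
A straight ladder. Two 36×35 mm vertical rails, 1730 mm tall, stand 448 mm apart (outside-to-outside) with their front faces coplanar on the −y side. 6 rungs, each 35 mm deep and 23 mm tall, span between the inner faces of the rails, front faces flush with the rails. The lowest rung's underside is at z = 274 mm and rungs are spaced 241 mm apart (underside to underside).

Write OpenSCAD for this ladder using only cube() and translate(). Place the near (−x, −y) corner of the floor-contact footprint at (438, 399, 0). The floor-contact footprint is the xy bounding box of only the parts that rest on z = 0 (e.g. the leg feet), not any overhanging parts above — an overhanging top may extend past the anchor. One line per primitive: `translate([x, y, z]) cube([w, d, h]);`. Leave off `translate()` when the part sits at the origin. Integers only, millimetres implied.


translate([438, 399, 0]) cube([36, 35, 1730]);
translate([850, 399, 0]) cube([36, 35, 1730]);
translate([474, 399, 274]) cube([376, 35, 23]);
translate([474, 399, 515]) cube([376, 35, 23]);
translate([474, 399, 756]) cube([376, 35, 23]);
translate([474, 399, 997]) cube([376, 35, 23]);
translate([474, 399, 1238]) cube([376, 35, 23]);
translate([474, 399, 1479]) cube([376, 35, 23]);


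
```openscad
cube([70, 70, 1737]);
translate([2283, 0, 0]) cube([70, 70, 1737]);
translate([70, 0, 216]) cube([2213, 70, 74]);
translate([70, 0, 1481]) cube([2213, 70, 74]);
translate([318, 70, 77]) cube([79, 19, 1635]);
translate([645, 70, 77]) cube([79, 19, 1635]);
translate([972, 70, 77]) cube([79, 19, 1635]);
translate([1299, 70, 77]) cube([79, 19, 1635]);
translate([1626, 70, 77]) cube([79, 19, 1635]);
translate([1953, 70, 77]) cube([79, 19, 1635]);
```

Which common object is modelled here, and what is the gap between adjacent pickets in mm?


A fence section. The picket gap is 248 mm.

Two posts, two rails, 6 pickets — a fence section. Span 2213 mm holds 6 pickets of 79 mm with 7 equal gaps: ⌊(2213 − 6·79) / 7⌋ = 248 mm.


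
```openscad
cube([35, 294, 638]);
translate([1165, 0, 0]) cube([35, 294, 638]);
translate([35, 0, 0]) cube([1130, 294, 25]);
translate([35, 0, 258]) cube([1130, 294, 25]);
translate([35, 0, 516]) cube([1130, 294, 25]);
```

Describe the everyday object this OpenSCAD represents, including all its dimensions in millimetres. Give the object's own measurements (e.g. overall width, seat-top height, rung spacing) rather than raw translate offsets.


An open bookshelf. Two side panels, each 35 mm thick, 294 mm deep and 638 mm tall, stand 1200 mm apart (outside-to-outside). Between them sit 3 shelves, each 25 mm thick and 294 mm deep, spanning the full gap between the sides. The bottom shelf rests on the floor (its underside at z = 0) and the clear gap between one shelf's top and the next shelf's underside is 233 mm.


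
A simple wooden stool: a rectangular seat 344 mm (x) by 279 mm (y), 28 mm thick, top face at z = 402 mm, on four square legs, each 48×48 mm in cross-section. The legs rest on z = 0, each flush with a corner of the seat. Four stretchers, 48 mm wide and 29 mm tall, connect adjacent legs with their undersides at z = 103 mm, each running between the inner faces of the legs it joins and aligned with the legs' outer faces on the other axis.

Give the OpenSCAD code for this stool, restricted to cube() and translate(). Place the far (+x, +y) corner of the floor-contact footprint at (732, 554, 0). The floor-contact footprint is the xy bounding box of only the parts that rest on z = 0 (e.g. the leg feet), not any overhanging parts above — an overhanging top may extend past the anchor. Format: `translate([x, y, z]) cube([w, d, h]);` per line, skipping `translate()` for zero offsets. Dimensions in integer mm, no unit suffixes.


translate([388, 275, 374]) cube([344, 279, 28]);
translate([388, 275, 0]) cube([48, 48, 374]);
translate([684, 275, 0]) cube([48, 48, 374]);
translate([388, 506, 0]) cube([48, 48, 374]);
translate([684, 506, 0]) cube([48, 48, 374]);
translate([436, 275, 103]) cube([248, 48, 29]);
translate([436, 506, 103]) cube([248, 48, 29]);
translate([388, 323, 103]) cube([48, 183, 29]);
translate([684, 323, 103]) cube([48, 183, 29]);


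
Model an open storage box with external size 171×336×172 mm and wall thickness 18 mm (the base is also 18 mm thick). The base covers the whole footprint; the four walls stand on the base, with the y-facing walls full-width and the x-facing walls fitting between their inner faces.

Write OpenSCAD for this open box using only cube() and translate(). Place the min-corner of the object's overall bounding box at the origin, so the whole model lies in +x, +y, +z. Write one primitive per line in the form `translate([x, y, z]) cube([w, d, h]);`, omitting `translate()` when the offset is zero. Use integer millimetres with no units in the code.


cube([171, 336, 18]);
translate([0, 0, 18]) cube([171, 18, 154]);
translate([0, 318, 18]) cube([171, 18, 154]);
translate([0, 18, 18]) cube([18, 300, 154]);
translate([153, 18, 18]) cube([18, 300, 154]);


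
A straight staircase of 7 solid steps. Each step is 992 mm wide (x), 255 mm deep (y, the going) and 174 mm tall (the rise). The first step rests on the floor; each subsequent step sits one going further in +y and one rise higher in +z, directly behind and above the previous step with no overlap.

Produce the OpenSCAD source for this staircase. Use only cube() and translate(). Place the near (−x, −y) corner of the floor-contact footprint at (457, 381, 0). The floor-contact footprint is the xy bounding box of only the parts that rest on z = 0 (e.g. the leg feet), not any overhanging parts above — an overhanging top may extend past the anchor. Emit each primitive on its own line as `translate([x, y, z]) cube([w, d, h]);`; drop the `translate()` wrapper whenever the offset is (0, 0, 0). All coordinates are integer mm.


translate([457, 381, 0]) cube([992, 255, 174]);
translate([457, 636, 174]) cube([992, 255, 174]);
translate([457, 891, 348]) cube([992, 255, 174]);
translate([457, 1146, 522]) cube([992, 255, 174]);
translate([457, 1401, 696]) cube([992, 255, 174]);
translate([457, 1656, 870]) cube([992, 255, 174]);
translate([457, 1911, 1044]) cube([992, 255, 174]);


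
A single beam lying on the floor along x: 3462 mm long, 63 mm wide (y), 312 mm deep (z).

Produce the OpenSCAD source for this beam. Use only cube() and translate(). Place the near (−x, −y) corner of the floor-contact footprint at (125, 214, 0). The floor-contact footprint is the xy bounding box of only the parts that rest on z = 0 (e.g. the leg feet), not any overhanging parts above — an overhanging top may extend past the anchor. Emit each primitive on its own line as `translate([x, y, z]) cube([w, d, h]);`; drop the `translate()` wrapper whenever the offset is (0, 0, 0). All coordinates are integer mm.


translate([125, 214, 0]) cube([3462, 63, 312]);


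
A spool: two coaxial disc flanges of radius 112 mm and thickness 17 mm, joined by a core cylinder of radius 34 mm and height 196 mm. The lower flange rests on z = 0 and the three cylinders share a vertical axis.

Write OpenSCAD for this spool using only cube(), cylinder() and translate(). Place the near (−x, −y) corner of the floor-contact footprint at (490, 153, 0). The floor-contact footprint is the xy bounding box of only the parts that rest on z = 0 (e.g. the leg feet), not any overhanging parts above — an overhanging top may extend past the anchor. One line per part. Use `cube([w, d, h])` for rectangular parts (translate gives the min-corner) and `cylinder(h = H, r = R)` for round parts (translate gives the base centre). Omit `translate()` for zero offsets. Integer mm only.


translate([602, 265, 0]) cylinder(h = 17, r = 112);
translate([602, 265, 17]) cylinder(h = 196, r = 34);
translate([602, 265, 213]) cylinder(h = 17, r = 112);


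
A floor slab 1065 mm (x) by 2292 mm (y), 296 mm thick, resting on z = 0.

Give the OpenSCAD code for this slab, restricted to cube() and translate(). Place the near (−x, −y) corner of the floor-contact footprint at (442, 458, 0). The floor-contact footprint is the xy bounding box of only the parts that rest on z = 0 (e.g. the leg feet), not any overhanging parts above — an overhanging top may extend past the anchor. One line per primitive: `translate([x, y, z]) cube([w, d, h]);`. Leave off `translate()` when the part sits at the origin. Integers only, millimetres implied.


translate([442, 458, 0]) cube([1065, 2292, 296]);


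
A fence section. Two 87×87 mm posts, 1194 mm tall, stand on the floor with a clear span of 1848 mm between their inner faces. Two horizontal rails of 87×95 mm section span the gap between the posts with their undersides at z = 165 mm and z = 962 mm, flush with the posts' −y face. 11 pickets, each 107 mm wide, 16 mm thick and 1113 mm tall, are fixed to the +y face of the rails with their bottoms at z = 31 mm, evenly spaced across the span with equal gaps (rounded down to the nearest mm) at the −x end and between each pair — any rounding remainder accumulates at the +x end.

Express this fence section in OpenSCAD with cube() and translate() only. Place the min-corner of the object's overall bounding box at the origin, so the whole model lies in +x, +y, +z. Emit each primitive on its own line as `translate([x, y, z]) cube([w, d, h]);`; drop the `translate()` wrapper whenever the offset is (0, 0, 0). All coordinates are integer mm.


cube([87, 87, 1194]);
translate([1935, 0, 0]) cube([87, 87, 1194]);
translate([87, 0, 165]) cube([1848, 87, 95]);
translate([87, 0, 962]) cube([1848, 87, 95]);
translate([142, 87, 31]) cube([107, 16, 1113]);
translate([304, 87, 31]) cube([107, 16, 1113]);
translate([466, 87, 31]) cube([107, 16, 1113]);
translate([628, 87, 31]) cube([107, 16, 1113]);
translate([790, 87, 31]) cube([107, 16, 1113]);
translate([952, 87, 31]) cube([107, 16, 1113]);
translate([1114, 87, 31]) cube([107, 16, 1113]);
translate([1276, 87, 31]) cube([107, 16, 1113]);
translate([1438, 87, 31]) cube([107, 16, 1113]);
translate([1600, 87, 31]) cube([107, 16, 1113]);
translate([1762, 87, 31]) cube([107, 16, 1113]);


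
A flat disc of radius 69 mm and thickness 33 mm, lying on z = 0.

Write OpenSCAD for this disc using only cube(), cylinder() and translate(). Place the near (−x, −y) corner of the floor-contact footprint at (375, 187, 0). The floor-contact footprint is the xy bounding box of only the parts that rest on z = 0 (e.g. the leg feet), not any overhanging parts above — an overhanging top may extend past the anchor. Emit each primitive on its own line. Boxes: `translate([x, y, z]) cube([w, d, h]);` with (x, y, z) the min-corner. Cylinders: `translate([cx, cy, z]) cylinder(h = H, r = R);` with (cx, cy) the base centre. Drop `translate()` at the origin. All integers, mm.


translate([444, 256, 0]) cylinder(h = 33, r = 69);


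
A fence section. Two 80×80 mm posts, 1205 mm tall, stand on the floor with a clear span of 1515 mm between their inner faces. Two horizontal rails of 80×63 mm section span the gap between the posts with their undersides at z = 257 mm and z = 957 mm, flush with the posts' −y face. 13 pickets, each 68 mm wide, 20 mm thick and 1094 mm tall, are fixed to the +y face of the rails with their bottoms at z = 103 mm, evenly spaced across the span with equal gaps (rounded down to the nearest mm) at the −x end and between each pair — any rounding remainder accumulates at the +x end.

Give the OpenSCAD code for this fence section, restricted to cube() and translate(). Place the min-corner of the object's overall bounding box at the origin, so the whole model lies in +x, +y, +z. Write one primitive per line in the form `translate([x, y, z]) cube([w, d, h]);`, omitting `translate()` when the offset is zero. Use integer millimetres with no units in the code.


cube([80, 80, 1205]);
translate([1595, 0, 0]) cube([80, 80, 1205]);
translate([80, 0, 257]) cube([1515, 80, 63]);
translate([80, 0, 957]) cube([1515, 80, 63]);
translate([125, 80, 103]) cube([68, 20, 1094]);
translate([238, 80, 103]) cube([68, 20, 1094]);
translate([351, 80, 103]) cube([68, 20, 1094]);
translate([464, 80, 103]) cube([68, 20, 1094]);
translate([577, 80, 103]) cube([68, 20, 1094]);
translate([690, 80, 103]) cube([68, 20, 1094]);
translate([803, 80, 103]) cube([68, 20, 1094]);
translate([916, 80, 103]) cube([68, 20, 1094]);
translate([1029, 80, 103]) cube([68, 20, 1094]);
translate([1142, 80, 103]) cube([68, 20, 1094]);
translate([1255, 80, 103]) cube([68, 20, 1094]);
translate([1368, 80, 103]) cube([68, 20, 1094]);
translate([1481, 80, 103]) cube([68, 20, 1094]);


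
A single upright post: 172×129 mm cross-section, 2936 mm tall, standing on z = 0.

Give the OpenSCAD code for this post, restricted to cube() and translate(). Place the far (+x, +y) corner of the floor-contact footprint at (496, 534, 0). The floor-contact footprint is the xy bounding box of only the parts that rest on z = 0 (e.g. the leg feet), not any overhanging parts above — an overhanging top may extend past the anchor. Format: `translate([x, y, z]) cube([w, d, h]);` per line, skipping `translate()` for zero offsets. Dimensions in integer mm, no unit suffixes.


translate([324, 405, 0]) cube([172, 129, 2936]);


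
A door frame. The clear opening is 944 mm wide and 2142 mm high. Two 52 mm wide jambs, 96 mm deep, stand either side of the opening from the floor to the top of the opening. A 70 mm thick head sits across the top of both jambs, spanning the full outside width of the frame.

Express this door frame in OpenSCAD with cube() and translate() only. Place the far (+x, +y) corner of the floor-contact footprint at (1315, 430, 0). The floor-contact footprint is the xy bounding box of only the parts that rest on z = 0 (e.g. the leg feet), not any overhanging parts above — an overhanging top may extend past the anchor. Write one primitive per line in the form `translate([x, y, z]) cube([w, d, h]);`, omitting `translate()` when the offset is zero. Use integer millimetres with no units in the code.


translate([267, 334, 0]) cube([52, 96, 2142]);
translate([1263, 334, 0]) cube([52, 96, 2142]);
translate([267, 334, 2142]) cube([1048, 96, 70]);


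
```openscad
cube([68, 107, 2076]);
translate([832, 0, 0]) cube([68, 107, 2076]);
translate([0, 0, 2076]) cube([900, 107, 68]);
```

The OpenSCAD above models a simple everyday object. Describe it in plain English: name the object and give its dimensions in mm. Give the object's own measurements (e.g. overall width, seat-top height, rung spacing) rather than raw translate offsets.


A door frame. The clear opening is 764 mm wide and 2076 mm high. Two 68 mm wide jambs, 107 mm deep, stand either side of the opening from the floor to the top of the opening. A 68 mm thick head sits across the top of both jambs, spanning the full outside width of the frame.


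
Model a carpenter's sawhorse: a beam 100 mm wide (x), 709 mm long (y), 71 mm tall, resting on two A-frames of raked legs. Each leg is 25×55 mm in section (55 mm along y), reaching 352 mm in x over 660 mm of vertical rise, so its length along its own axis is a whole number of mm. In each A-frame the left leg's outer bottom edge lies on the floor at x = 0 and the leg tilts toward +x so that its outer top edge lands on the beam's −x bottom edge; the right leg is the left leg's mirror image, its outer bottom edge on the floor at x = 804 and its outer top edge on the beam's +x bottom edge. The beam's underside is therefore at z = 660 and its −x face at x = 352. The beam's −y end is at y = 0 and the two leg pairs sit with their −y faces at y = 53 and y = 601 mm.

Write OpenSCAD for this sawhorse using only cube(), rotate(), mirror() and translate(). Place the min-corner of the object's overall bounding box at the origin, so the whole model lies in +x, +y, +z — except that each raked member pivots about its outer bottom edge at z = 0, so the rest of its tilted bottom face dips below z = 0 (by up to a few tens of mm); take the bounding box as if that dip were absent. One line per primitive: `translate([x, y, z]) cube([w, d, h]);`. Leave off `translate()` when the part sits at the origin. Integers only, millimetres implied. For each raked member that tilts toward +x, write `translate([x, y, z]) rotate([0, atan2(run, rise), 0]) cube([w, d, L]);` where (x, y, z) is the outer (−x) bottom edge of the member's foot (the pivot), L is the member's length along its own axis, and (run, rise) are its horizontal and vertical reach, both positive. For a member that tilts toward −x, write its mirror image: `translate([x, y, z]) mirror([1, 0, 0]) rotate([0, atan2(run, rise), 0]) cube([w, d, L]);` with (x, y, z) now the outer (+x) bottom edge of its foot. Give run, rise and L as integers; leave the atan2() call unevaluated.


// leg length = √(352² + 660²) = 748
// right-leg outer foot x = 2·352 + 100 = 804
// beam min-corner = (352, 0, 660)
translate([352, 0, 660]) cube([100, 709, 71]);
translate([0, 53, 0]) rotate([0, atan2(352, 660), 0]) cube([25, 55, 748]);
translate([804, 53, 0]) mirror([1, 0, 0]) rotate([0, atan2(352, 660), 0]) cube([25, 55, 748]);
translate([0, 601, 0]) rotate([0, atan2(352, 660), 0]) cube([25, 55, 748]);
translate([804, 601, 0]) mirror([1, 0, 0]) rotate([0, atan2(352, 660), 0]) cube([25, 55, 748]);


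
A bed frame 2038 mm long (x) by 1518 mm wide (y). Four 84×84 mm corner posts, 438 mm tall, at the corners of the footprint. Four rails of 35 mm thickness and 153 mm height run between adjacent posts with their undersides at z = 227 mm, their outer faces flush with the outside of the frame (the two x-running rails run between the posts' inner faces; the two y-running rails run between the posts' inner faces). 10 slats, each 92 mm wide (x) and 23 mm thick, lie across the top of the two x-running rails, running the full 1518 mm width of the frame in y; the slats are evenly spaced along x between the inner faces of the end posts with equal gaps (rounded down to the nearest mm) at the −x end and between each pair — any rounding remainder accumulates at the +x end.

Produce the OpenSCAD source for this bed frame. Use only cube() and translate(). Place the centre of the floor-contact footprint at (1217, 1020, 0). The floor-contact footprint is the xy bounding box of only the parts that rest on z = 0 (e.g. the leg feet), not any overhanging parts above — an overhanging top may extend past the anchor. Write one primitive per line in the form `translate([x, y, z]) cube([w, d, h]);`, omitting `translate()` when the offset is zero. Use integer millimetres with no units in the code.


translate([198, 261, 0]) cube([84, 84, 438]);
translate([198, 1695, 0]) cube([84, 84, 438]);
translate([2152, 261, 0]) cube([84, 84, 438]);
translate([2152, 1695, 0]) cube([84, 84, 438]);
translate([282, 261, 227]) cube([1870, 35, 153]);
translate([282, 1744, 227]) cube([1870, 35, 153]);
translate([198, 345, 227]) cube([35, 1350, 153]);
translate([2201, 345, 227]) cube([35, 1350, 153]);
translate([368, 261, 380]) cube([92, 1518, 23]);
translate([546, 261, 380]) cube([92, 1518, 23]);
translate([724, 261, 380]) cube([92, 1518, 23]);
translate([902, 261, 380]) cube([92, 1518, 23]);
translate([1080, 261, 380]) cube([92, 1518, 23]);
translate([1258, 261, 380]) cube([92, 1518, 23]);
translate([1436, 261, 380]) cube([92, 1518, 23]);
translate([1614, 261, 380]) cube([92, 1518, 23]);
translate([1792, 261, 380]) cube([92, 1518, 23]);
translate([1970, 261, 380]) cube([92, 1518, 23]);


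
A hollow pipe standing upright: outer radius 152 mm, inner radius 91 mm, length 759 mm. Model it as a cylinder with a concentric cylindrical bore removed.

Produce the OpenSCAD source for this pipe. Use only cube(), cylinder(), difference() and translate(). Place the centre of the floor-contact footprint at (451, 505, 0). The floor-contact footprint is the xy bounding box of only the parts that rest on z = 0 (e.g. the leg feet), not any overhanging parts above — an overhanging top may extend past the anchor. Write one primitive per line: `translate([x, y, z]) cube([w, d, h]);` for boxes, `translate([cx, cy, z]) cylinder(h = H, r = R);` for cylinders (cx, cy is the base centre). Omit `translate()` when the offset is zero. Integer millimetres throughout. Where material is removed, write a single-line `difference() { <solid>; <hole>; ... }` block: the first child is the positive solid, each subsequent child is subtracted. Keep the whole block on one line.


difference() { translate([451, 505, 0]) cylinder(h = 759, r = 152); translate([451, 505, 0]) cylinder(h = 759, r = 91); }


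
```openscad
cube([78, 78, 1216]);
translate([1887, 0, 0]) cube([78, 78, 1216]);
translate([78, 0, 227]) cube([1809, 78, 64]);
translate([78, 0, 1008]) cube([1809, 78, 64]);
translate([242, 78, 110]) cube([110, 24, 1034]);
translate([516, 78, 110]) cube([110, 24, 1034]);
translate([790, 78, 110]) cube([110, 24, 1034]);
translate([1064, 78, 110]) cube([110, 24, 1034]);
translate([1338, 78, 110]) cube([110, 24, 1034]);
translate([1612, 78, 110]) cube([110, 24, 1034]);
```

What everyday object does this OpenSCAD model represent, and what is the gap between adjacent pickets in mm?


A fence section. The picket gap is 164 mm.

Two posts, two rails, 6 pickets — a fence section. Span 1809 mm holds 6 pickets of 110 mm with 7 equal gaps: ⌊(1809 − 6·110) / 7⌋ = 164 mm.
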